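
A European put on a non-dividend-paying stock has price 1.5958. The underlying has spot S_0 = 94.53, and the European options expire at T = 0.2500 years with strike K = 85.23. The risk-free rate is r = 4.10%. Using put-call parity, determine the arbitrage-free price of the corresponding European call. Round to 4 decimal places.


Put-call parity: C - P = S_0 * exp(-qT) - K * exp(-rT).
S_0 * exp(-qT) = 94.5300 * 1.00000000 = 94.53000000
K * exp(-rT) = 85.2300 * 0.98980235 = 84.36085448
C = P + S*exp(-qT) - K*exp(-rT)
C = 1.5958 + 94.53000000 - 84.36085448 = 11.7649

Answer: Call price = 11.7649


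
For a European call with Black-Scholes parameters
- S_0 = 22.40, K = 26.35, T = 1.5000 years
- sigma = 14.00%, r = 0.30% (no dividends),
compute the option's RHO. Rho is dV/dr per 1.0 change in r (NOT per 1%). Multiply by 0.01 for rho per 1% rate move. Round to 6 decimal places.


d1 = -0.8352020284; d2 = -1.0066663104
phi(d1) = 0.2814727195; exp(-qT) = 1.0000000000; exp(-rT) = 0.9955101098
N(d2) = 0.1570475785
Rho = K*T*exp(-rT)*N(d2) = 26.3500 * 1.5000 * 0.9955101098 * 0.1570475785 = 6.179435

Answer: Rho = 6.179435


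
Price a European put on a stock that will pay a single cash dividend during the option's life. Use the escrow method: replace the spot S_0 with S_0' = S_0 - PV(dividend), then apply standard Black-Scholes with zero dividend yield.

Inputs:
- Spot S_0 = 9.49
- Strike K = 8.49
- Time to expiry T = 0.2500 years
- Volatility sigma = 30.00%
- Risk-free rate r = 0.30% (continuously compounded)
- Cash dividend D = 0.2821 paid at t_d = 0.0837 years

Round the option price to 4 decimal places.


Answer: Price = 0.2435

Derivation:
PV(D) = D * exp(-r * t_d) = 0.2821 * 0.99974893 = 0.28202917
S_0' = S_0 - PV(D) = 9.4900 - 0.28202917 = 9.20797083
d1 = (ln(S_0'/K) + (r + sigma^2/2)*T) / (sigma*sqrt(T)) = 0.62120335
d2 = d1 - sigma*sqrt(T) = 0.47120335
exp(-rT) = 0.99925028
N(-d1) = 0.26723292; N(-d2) = 0.31874776
P = K * exp(-rT) * N(-d2) - S_0' * N(-d1) = 8.4900 * 0.99925028 * 0.31874776 - 9.20797083 * 0.26723292 = 0.2435


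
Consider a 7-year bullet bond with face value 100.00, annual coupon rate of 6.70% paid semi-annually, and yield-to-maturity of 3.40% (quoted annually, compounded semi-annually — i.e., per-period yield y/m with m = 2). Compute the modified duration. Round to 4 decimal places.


Coupon per period c = face * coupon_rate / m = 3.350000
Periods per year m = 2; per-period yield y/m = 0.017000
Number of cashflows N = 14
Cashflows (t years, CF_t, discount factor 1/(1+y/m)^(m*t), PV):
  t = 0.5000: CF_t = 3.350000, DF = 0.983284, PV = 3.294002
  t = 1.0000: CF_t = 3.350000, DF = 0.966848, PV = 3.238940
  t = 1.5000: CF_t = 3.350000, DF = 0.950686, PV = 3.184798
  t = 2.0000: CF_t = 3.350000, DF = 0.934795, PV = 3.131562
  t = 2.5000: CF_t = 3.350000, DF = 0.919169, PV = 3.079215
  t = 3.0000: CF_t = 3.350000, DF = 0.903804, PV = 3.027744
  t = 3.5000: CF_t = 3.350000, DF = 0.888696, PV = 2.977132
  t = 4.0000: CF_t = 3.350000, DF = 0.873841, PV = 2.927367
  t = 4.5000: CF_t = 3.350000, DF = 0.859234, PV = 2.878434
  t = 5.0000: CF_t = 3.350000, DF = 0.844871, PV = 2.830318
  t = 5.5000: CF_t = 3.350000, DF = 0.830748, PV = 2.783007
  t = 6.0000: CF_t = 3.350000, DF = 0.816862, PV = 2.736487
  t = 6.5000: CF_t = 3.350000, DF = 0.803207, PV = 2.690744
  t = 7.0000: CF_t = 103.350000, DF = 0.789781, PV = 81.623862
Price P = sum_t PV_t = 120.403613
First compute Macaulay numerator sum_t t * PV_t:
  t * PV_t at t = 0.5000: 1.647001
  t * PV_t at t = 1.0000: 3.238940
  t * PV_t at t = 1.5000: 4.777198
  t * PV_t at t = 2.0000: 6.263124
  t * PV_t at t = 2.5000: 7.698038
  t * PV_t at t = 3.0000: 9.083231
  t * PV_t at t = 3.5000: 10.419963
  t * PV_t at t = 4.0000: 11.709468
  t * PV_t at t = 4.5000: 12.952952
  t * PV_t at t = 5.0000: 14.151591
  t * PV_t at t = 5.5000: 15.306539
  t * PV_t at t = 6.0000: 16.418921
  t * PV_t at t = 6.5000: 17.489838
  t * PV_t at t = 7.0000: 571.367035
Macaulay duration D = 702.523839 / 120.403613 = 5.834741
Modified duration = D / (1 + y/m) = 5.834741 / (1 + 0.017000) = 5.737208

Answer: Modified duration = 5.7372


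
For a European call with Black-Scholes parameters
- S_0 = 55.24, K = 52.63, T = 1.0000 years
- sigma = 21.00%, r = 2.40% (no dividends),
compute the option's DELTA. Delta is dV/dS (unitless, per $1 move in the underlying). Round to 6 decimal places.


Answer: Delta = 0.673561

Derivation:
d1 = 0.4497668056; d2 = 0.2397668056
phi(d1) = 0.3605647874; exp(-qT) = 1.0000000000; exp(-rT) = 0.9762857098
N(d1) = 0.6735607024
Delta = exp(-qT) * N(d1) = 1.0000000000 * 0.6735607024 = 0.673561


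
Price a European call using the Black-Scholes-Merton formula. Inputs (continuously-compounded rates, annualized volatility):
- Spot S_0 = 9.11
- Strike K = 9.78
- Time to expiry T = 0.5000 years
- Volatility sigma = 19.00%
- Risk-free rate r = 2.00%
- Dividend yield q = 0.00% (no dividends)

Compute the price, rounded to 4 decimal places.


d1 = (ln(S/K) + (r - q + 0.5*sigma^2) * T) / (sigma * sqrt(T)) = -0.38661452
d2 = d1 - sigma * sqrt(T) = -0.52096481
exp(-rT) = 0.99004983; exp(-qT) = 1.00000000
C = S_0 * exp(-qT) * N(d1) - K * exp(-rT) * N(d2)
N(d1) = 0.34952080; N(d2) = 0.30119564
C = 9.1100 * 1.00000000 * 0.34952080 - 9.7800 * 0.99004983 * 0.30119564 = 0.2678

Answer: Price = 0.2678


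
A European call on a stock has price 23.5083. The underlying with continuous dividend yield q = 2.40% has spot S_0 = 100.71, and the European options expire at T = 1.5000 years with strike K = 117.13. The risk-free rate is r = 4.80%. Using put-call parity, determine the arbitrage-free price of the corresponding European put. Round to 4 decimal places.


Answer: Put price = 35.3525

Derivation:
Put-call parity: C - P = S_0 * exp(-qT) - K * exp(-rT).
S_0 * exp(-qT) = 100.7100 * 0.96464029 = 97.14892396
K * exp(-rT) = 117.1300 * 0.93053090 = 108.99308383
P = C - S*exp(-qT) + K*exp(-rT)
P = 23.5083 - 97.14892396 + 108.99308383 = 35.3525


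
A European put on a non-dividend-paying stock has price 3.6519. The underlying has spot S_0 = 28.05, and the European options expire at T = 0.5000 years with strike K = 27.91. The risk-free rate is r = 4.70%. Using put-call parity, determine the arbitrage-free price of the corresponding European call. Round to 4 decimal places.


Put-call parity: C - P = S_0 * exp(-qT) - K * exp(-rT).
S_0 * exp(-qT) = 28.0500 * 1.00000000 = 28.05000000
K * exp(-rT) = 27.9100 * 0.97677397 = 27.26176163
C = P + S*exp(-qT) - K*exp(-rT)
C = 3.6519 + 28.05000000 - 27.26176163 = 4.4401

Answer: Call price = 4.4401


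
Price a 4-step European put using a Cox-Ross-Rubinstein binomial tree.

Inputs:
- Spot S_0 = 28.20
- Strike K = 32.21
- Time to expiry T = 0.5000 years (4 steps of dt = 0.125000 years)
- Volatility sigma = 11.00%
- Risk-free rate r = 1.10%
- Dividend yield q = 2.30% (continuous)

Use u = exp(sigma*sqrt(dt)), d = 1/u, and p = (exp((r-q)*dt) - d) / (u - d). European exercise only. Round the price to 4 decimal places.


Answer: Price = V(0,0) = 4.1918

Derivation:
dt = T/N = 0.125000
u = exp(sigma*sqrt(dt)) = 1.039657; d = 1/u = 0.961856
p = (exp((r-q)*dt) - d) / (u - d) = 0.471013
Discount per step: exp(-r*dt) = 0.998626
Stock lattice S(k, i) with i counting down-moves:
  k=0: S(0,0) = 28.2000
  k=1: S(1,0) = 29.3183; S(1,1) = 27.1243
  k=2: S(2,0) = 30.4810; S(2,1) = 28.2000; S(2,2) = 26.0897
  k=3: S(3,0) = 31.6898; S(3,1) = 29.3183; S(3,2) = 27.1243; S(3,3) = 25.0945
  k=4: S(4,0) = 32.9465; S(4,1) = 30.4810; S(4,2) = 28.2000; S(4,3) = 26.0897; S(4,4) = 24.1373
Terminal payoffs V(N, i) = max(K - S_T, 0):
  V(4,0) = 0.000000; V(4,1) = 1.728994; V(4,2) = 4.010000; V(4,3) = 6.120310; V(4,4) = 8.072697
Backward induction: V(k, i) = exp(-r*dt) * [p * V(k+1, i) + (1-p) * V(k+1, i+1)].
  V(3,0) = exp(-r*dt) * [p*0.000000 + (1-p)*1.728994] = 0.913359
  V(3,1) = exp(-r*dt) * [p*1.728994 + (1-p)*4.010000] = 2.931583
  V(3,2) = exp(-r*dt) * [p*4.010000 + (1-p)*6.120310] = 5.119282
  V(3,3) = exp(-r*dt) * [p*6.120310 + (1-p)*8.072697] = 7.143268
  V(2,0) = exp(-r*dt) * [p*0.913359 + (1-p)*2.931583] = 1.978251
  V(2,1) = exp(-r*dt) * [p*2.931583 + (1-p)*5.119282] = 4.083229
  V(2,2) = exp(-r*dt) * [p*5.119282 + (1-p)*7.143268] = 6.181439
  V(1,0) = exp(-r*dt) * [p*1.978251 + (1-p)*4.083229] = 3.087508
  V(1,1) = exp(-r*dt) * [p*4.083229 + (1-p)*6.181439] = 5.186019
  V(0,0) = exp(-r*dt) * [p*3.087508 + (1-p)*5.186019] = 4.191825


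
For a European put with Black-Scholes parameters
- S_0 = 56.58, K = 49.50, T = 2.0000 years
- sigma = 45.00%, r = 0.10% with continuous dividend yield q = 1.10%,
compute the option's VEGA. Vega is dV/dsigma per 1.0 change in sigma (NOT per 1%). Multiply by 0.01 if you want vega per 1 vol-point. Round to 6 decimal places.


d1 = 0.4968334890; d2 = -0.1395626140
phi(d1) = 0.3526214098; exp(-qT) = 0.9782402351; exp(-rT) = 0.9980019987
Vega = S * exp(-qT) * phi(d1) * sqrt(T) = 56.5800 * 0.9782402351 * 0.3526214098 * 1.4142135624 = 27.601465

Answer: Vega = 27.601465


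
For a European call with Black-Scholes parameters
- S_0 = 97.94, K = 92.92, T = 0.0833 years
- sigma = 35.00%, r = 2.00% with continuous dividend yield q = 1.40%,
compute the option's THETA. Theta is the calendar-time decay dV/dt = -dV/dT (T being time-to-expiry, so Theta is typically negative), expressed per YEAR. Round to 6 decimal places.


Answer: Theta = -20.326160

Derivation:
d1 = 0.5763246689; d2 = 0.4753085811
phi(d1) = 0.3378971921; exp(-qT) = 0.9988344797; exp(-rT) = 0.9983353870
Theta = -S*exp(-qT)*phi(d1)*sigma/(2*sqrt(T)) - r*K*exp(-rT)*N(d2) + q*S*exp(-qT)*N(d1)
N(d1) = 0.7178021242; N(d2) = 0.6827164782; sqrt(T) = 0.2886173938
Term 1 = -97.9400 * 0.9988344797 * 0.3378971921 * 0.3500 / (2 * 0.2886173938) = -20.0425860219
Term 2 = -0.0200 * 92.9200 * 0.9983353870 * 0.6827164782 = -1.2666483082
Term 3 = 0.0140 * 97.9400 * 0.9988344797 * 0.7178021242 = 0.9830744304
Theta = -20.0425860219 + (-1.2666483082) + (0.9830744304) = -20.326160


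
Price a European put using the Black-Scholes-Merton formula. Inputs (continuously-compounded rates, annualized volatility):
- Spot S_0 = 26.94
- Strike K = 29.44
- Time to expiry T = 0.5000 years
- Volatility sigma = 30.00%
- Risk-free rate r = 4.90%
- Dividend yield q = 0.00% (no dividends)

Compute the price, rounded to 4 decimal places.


d1 = (ln(S/K) + (r - q + 0.5*sigma^2) * T) / (sigma * sqrt(T)) = -0.19677425
d2 = d1 - sigma * sqrt(T) = -0.40890629
exp(-rT) = 0.97579769; exp(-qT) = 1.00000000
P = K * exp(-rT) * N(-d2) - S_0 * exp(-qT) * N(-d1)
N(-d1) = 0.57799790; N(-d2) = 0.65869578
P = 29.4400 * 0.97579769 * 0.65869578 - 26.9400 * 1.00000000 * 0.57799790 = 3.3514

Answer: Price = 3.3514


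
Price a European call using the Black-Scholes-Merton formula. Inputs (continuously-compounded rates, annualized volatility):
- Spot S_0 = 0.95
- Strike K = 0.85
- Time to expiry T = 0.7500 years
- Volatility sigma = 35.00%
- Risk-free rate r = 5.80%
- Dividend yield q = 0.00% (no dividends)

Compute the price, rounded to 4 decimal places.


d1 = (ln(S/K) + (r - q + 0.5*sigma^2) * T) / (sigma * sqrt(T)) = 0.66201666
d2 = d1 - sigma * sqrt(T) = 0.35890777
exp(-rT) = 0.95743255; exp(-qT) = 1.00000000
C = S_0 * exp(-qT) * N(d1) - K * exp(-rT) * N(d2)
N(d1) = 0.74601973; N(d2) = 0.64016796
C = 0.9500 * 1.00000000 * 0.74601973 - 0.8500 * 0.95743255 * 0.64016796 = 0.1877

Answer: Price = 0.1877


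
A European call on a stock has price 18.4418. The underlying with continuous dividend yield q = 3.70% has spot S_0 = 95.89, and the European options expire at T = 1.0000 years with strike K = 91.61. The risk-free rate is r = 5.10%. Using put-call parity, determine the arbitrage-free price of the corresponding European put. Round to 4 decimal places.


Put-call parity: C - P = S_0 * exp(-qT) - K * exp(-rT).
S_0 * exp(-qT) = 95.8900 * 0.96367614 = 92.40690462
K * exp(-rT) = 91.6100 * 0.95027867 = 87.05502901
P = C - S*exp(-qT) + K*exp(-rT)
P = 18.4418 - 92.40690462 + 87.05502901 = 13.0899

Answer: Put price = 13.0899


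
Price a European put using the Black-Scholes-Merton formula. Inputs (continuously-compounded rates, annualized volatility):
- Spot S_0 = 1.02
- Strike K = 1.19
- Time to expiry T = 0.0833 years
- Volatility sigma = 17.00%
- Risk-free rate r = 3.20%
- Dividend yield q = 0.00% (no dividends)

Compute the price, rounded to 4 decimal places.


d1 = (ln(S/K) + (r - q + 0.5*sigma^2) * T) / (sigma * sqrt(T)) = -3.06290689
d2 = d1 - sigma * sqrt(T) = -3.11197185
exp(-rT) = 0.99733795; exp(-qT) = 1.00000000
P = K * exp(-rT) * N(-d2) - S_0 * exp(-qT) * N(-d1)
N(-d1) = 0.99890401; N(-d2) = 0.99907079
P = 1.1900 * 0.99733795 * 0.99907079 - 1.0200 * 1.00000000 * 0.99890401 = 0.1668

Answer: Price = 0.1668


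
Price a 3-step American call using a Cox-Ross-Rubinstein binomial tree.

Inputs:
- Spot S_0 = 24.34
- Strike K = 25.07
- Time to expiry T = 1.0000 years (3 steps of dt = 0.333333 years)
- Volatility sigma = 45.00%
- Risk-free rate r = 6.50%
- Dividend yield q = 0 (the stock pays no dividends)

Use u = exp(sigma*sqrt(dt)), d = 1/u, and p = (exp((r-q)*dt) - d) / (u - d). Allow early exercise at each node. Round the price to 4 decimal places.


dt = T/N = 0.333333
u = exp(sigma*sqrt(dt)) = 1.296681; d = 1/u = 0.771200
p = (exp((r-q)*dt) - d) / (u - d) = 0.477093
Discount per step: exp(-r*dt) = 0.978566
Stock lattice S(k, i) with i counting down-moves:
  k=0: S(0,0) = 24.3400
  k=1: S(1,0) = 31.5612; S(1,1) = 18.7710
  k=2: S(2,0) = 40.9248; S(2,1) = 24.3400; S(2,2) = 14.4762
  k=3: S(3,0) = 53.0664; S(3,1) = 31.5612; S(3,2) = 18.7710; S(3,3) = 11.1640
Terminal payoffs V(N, i) = max(S_T - K, 0):
  V(3,0) = 27.996400; V(3,1) = 6.491206; V(3,2) = 0.000000; V(3,3) = 0.000000
Backward induction: V(k, i) = exp(-r*dt) * [p * V(k+1, i) + (1-p) * V(k+1, i+1)]; then take max(V_cont, immediate exercise) for American.
  V(2,0) = exp(-r*dt) * [p*27.996400 + (1-p)*6.491206] = 16.392145; exercise = 15.854804; V(2,0) = max -> 16.392145
  V(2,1) = exp(-r*dt) * [p*6.491206 + (1-p)*0.000000] = 3.030531; exercise = 0.000000; V(2,1) = max -> 3.030531
  V(2,2) = exp(-r*dt) * [p*0.000000 + (1-p)*0.000000] = 0.000000; exercise = 0.000000; V(2,2) = max -> 0.000000
  V(1,0) = exp(-r*dt) * [p*16.392145 + (1-p)*3.030531] = 9.203675; exercise = 6.491206; V(1,0) = max -> 9.203675
  V(1,1) = exp(-r*dt) * [p*3.030531 + (1-p)*0.000000] = 1.414855; exercise = 0.000000; V(1,1) = max -> 1.414855
  V(0,0) = exp(-r*dt) * [p*9.203675 + (1-p)*1.414855] = 5.020874; exercise = 0.000000; V(0,0) = max -> 5.020874

Answer: Price = V(0,0) = 5.0209


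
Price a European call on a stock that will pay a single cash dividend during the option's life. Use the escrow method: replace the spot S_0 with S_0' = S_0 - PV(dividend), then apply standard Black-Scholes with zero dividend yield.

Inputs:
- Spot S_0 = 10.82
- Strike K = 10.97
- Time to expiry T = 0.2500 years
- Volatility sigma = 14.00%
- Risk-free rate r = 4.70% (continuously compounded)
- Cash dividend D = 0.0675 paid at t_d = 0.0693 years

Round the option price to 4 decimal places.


PV(D) = D * exp(-r * t_d) = 0.0675 * 0.99674820 = 0.06728050
S_0' = S_0 - PV(D) = 10.8200 - 0.06728050 = 10.75271950
d1 = (ln(S_0'/K) + (r + sigma^2/2)*T) / (sigma*sqrt(T)) = -0.08293679
d2 = d1 - sigma*sqrt(T) = -0.15293679
exp(-rT) = 0.98831876
N(d1) = 0.46695090; N(d2) = 0.43922406
C = S_0' * N(d1) - K * exp(-rT) * N(d2) = 10.75271950 * 0.46695090 - 10.9700 * 0.98831876 * 0.43922406 = 0.2590

Answer: Price = 0.2590


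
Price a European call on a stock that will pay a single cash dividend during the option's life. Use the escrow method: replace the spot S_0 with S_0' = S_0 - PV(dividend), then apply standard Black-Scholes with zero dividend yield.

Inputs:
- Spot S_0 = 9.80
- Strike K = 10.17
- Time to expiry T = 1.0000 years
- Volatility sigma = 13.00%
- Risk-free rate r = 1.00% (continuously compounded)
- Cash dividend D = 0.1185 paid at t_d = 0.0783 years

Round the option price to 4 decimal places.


Answer: Price = 0.3413

Derivation:
PV(D) = D * exp(-r * t_d) = 0.1185 * 0.99921731 = 0.11840725
S_0' = S_0 - PV(D) = 9.8000 - 0.11840725 = 9.68159275
d1 = (ln(S_0'/K) + (r + sigma^2/2)*T) / (sigma*sqrt(T)) = -0.23665986
d2 = d1 - sigma*sqrt(T) = -0.36665986
exp(-rT) = 0.99004983
N(d1) = 0.40646034; N(d2) = 0.35693637
C = S_0' * N(d1) - K * exp(-rT) * N(d2) = 9.68159275 * 0.40646034 - 10.1700 * 0.99004983 * 0.35693637 = 0.3413


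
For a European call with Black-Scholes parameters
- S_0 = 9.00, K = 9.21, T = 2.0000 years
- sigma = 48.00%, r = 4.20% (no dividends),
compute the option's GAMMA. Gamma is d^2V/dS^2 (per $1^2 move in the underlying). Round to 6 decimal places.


Answer: Gamma = 0.059554

Derivation:
d1 = 0.4291765856; d2 = -0.2496459243
phi(d1) = 0.3638422792; exp(-qT) = 1.0000000000; exp(-rT) = 0.9194312561
Gamma = exp(-qT) * phi(d1) / (S * sigma * sqrt(T)) = 1.0000000000 * 0.3638422792 / (9.0000 * 0.4800 * 1.4142135624) = 0.059554


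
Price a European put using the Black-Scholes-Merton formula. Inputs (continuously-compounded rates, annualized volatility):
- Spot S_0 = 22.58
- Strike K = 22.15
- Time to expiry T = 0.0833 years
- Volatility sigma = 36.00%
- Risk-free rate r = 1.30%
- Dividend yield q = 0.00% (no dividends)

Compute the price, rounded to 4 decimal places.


d1 = (ln(S/K) + (r - q + 0.5*sigma^2) * T) / (sigma * sqrt(T)) = 0.24742293
d2 = d1 - sigma * sqrt(T) = 0.14352067
exp(-rT) = 0.99891769; exp(-qT) = 1.00000000
P = K * exp(-rT) * N(-d2) - S_0 * exp(-qT) * N(-d1)
N(-d1) = 0.40229046; N(-d2) = 0.44293949
P = 22.1500 * 0.99891769 * 0.44293949 - 22.5800 * 1.00000000 * 0.40229046 = 0.7168

Answer: Price = 0.7168


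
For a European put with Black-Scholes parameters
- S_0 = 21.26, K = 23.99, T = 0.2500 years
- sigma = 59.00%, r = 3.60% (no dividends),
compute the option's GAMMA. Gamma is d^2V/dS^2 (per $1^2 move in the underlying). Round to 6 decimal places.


Answer: Gamma = 0.061928

Derivation:
d1 = -0.2315159456; d2 = -0.5265159456
phi(d1) = 0.3883926954; exp(-qT) = 1.0000000000; exp(-rT) = 0.9910403788
Gamma = exp(-qT) * phi(d1) / (S * sigma * sqrt(T)) = 1.0000000000 * 0.3883926954 / (21.2600 * 0.5900 * 0.5000000000) = 0.061928


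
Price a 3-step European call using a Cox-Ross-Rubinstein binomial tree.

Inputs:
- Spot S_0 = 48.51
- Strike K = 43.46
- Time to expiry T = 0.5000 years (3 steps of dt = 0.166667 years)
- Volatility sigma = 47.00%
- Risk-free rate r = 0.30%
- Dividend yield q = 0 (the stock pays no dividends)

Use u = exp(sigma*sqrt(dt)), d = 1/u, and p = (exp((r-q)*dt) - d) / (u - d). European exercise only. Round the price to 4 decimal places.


dt = T/N = 0.166667
u = exp(sigma*sqrt(dt)) = 1.211521; d = 1/u = 0.825409
p = (exp((r-q)*dt) - d) / (u - d) = 0.453473
Discount per step: exp(-r*dt) = 0.999500
Stock lattice S(k, i) with i counting down-moves:
  k=0: S(0,0) = 48.5100
  k=1: S(1,0) = 58.7709; S(1,1) = 40.0406
  k=2: S(2,0) = 71.2022; S(2,1) = 48.5100; S(2,2) = 33.0498
  k=3: S(3,0) = 86.2629; S(3,1) = 58.7709; S(3,2) = 40.0406; S(3,3) = 27.2796
Terminal payoffs V(N, i) = max(S_T - K, 0):
  V(3,0) = 42.802938; V(3,1) = 15.310890; V(3,2) = 0.000000; V(3,3) = 0.000000
Backward induction: V(k, i) = exp(-r*dt) * [p * V(k+1, i) + (1-p) * V(k+1, i+1)].
  V(2,0) = exp(-r*dt) * [p*42.802938 + (1-p)*15.310890] = 27.763899
  V(2,1) = exp(-r*dt) * [p*15.310890 + (1-p)*0.000000] = 6.939600
  V(2,2) = exp(-r*dt) * [p*0.000000 + (1-p)*0.000000] = 0.000000
  V(1,0) = exp(-r*dt) * [p*27.763899 + (1-p)*6.939600] = 16.374663
  V(1,1) = exp(-r*dt) * [p*6.939600 + (1-p)*0.000000] = 3.145347
  V(0,0) = exp(-r*dt) * [p*16.374663 + (1-p)*3.145347] = 9.139910

Answer: Price = V(0,0) = 9.1399


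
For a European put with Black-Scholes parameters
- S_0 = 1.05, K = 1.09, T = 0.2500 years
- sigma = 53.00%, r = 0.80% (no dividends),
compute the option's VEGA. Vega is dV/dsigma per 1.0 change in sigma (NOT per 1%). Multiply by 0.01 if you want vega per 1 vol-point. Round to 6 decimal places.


d1 = -0.0010378569; d2 = -0.2660378569
phi(d1) = 0.3989420655; exp(-qT) = 1.0000000000; exp(-rT) = 0.9980019987
Vega = S * exp(-qT) * phi(d1) * sqrt(T) = 1.0500 * 1.0000000000 * 0.3989420655 * 0.5000000000 = 0.209445

Answer: Vega = 0.209445


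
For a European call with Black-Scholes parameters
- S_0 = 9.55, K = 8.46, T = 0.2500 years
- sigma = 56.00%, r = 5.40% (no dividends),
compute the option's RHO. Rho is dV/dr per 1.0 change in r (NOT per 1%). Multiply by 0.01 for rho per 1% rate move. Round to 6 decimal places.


d1 = 0.6210427888; d2 = 0.3410427888
phi(d1) = 0.3289710237; exp(-qT) = 1.0000000000; exp(-rT) = 0.9865907163
N(d2) = 0.6334643151
Rho = K*T*exp(-rT)*N(d2) = 8.4600 * 0.2500 * 0.9865907163 * 0.6334643151 = 1.321812

Answer: Rho = 1.321812


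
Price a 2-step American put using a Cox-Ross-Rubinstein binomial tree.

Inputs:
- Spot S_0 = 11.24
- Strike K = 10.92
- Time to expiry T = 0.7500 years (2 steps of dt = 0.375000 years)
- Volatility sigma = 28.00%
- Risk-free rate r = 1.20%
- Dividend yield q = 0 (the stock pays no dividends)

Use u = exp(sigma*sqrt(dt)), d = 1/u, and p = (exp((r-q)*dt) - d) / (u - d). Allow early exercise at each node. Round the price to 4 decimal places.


Answer: Price = V(0,0) = 0.8183

Derivation:
dt = T/N = 0.375000
u = exp(sigma*sqrt(dt)) = 1.187042; d = 1/u = 0.842430
p = (exp((r-q)*dt) - d) / (u - d) = 0.470326
Discount per step: exp(-r*dt) = 0.995510
Stock lattice S(k, i) with i counting down-moves:
  k=0: S(0,0) = 11.2400
  k=1: S(1,0) = 13.3423; S(1,1) = 9.4689
  k=2: S(2,0) = 15.8379; S(2,1) = 11.2400; S(2,2) = 7.9769
Terminal payoffs V(N, i) = max(K - S_T, 0):
  V(2,0) = 0.000000; V(2,1) = 0.000000; V(2,2) = 2.943097
Backward induction: V(k, i) = exp(-r*dt) * [p * V(k+1, i) + (1-p) * V(k+1, i+1)]; then take max(V_cont, immediate exercise) for American.
  V(1,0) = exp(-r*dt) * [p*0.000000 + (1-p)*0.000000] = 0.000000; exercise = 0.000000; V(1,0) = max -> 0.000000
  V(1,1) = exp(-r*dt) * [p*0.000000 + (1-p)*2.943097] = 1.551882; exercise = 1.451083; V(1,1) = max -> 1.551882
  V(0,0) = exp(-r*dt) * [p*0.000000 + (1-p)*1.551882] = 0.818300; exercise = 0.000000; V(0,0) = max -> 0.818300


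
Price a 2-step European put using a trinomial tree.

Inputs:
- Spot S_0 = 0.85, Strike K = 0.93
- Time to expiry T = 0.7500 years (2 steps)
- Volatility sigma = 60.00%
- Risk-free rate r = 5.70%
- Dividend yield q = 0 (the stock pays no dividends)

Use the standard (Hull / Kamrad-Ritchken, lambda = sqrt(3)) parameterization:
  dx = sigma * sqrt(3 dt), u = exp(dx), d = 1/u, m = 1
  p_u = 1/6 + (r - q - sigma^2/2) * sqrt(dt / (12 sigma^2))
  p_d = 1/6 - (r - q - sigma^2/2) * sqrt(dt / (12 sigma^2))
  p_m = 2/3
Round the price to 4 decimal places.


Answer: Price = V(0,0) = 0.1899

Derivation:
dt = T/N = 0.375000; dx = sigma*sqrt(3*dt) = 0.636396
u = exp(dx) = 1.889658; d = 1/u = 0.529196
p_u = 0.130427, p_m = 0.666667, p_d = 0.202906
Discount per step: exp(-r*dt) = 0.978852
Stock lattice S(k, j) with j the centered position index:
  k=0: S(0,+0) = 0.8500
  k=1: S(1,-1) = 0.4498; S(1,+0) = 0.8500; S(1,+1) = 1.6062
  k=2: S(2,-2) = 0.2380; S(2,-1) = 0.4498; S(2,+0) = 0.8500; S(2,+1) = 1.6062; S(2,+2) = 3.0352
Terminal payoffs V(N, j) = max(K - S_T, 0):
  V(2,-2) = 0.691959; V(2,-1) = 0.480183; V(2,+0) = 0.080000; V(2,+1) = 0.000000; V(2,+2) = 0.000000
Backward induction: V(k, j) = exp(-r*dt) * [p_u * V(k+1, j+1) + p_m * V(k+1, j) + p_d * V(k+1, j-1)]
  V(1,-1) = exp(-r*dt) * [p_u*0.080000 + p_m*0.480183 + p_d*0.691959] = 0.460999
  V(1,+0) = exp(-r*dt) * [p_u*0.000000 + p_m*0.080000 + p_d*0.480183] = 0.147577
  V(1,+1) = exp(-r*dt) * [p_u*0.000000 + p_m*0.000000 + p_d*0.080000] = 0.015889
  V(0,+0) = exp(-r*dt) * [p_u*0.015889 + p_m*0.147577 + p_d*0.460999] = 0.189894


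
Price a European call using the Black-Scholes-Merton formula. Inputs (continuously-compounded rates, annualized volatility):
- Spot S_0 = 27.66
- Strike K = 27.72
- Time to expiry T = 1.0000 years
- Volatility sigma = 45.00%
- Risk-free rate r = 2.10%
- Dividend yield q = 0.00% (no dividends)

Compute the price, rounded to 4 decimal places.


Answer: Price = 5.1403

Derivation:
d1 = (ln(S/K) + (r - q + 0.5*sigma^2) * T) / (sigma * sqrt(T)) = 0.26685145
d2 = d1 - sigma * sqrt(T) = -0.18314855
exp(-rT) = 0.97921896; exp(-qT) = 1.00000000
C = S_0 * exp(-qT) * N(d1) - K * exp(-rT) * N(d2)
N(d1) = 0.60520823; N(d2) = 0.42734073
C = 27.6600 * 1.00000000 * 0.60520823 - 27.7200 * 0.97921896 * 0.42734073 = 5.1403


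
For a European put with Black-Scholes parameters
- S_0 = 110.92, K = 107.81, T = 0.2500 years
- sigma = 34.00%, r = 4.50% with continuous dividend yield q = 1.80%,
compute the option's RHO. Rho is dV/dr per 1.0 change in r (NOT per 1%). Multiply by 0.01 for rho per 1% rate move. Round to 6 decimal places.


d1 = 0.2919929541; d2 = 0.1219929541
phi(d1) = 0.3822927985; exp(-qT) = 0.9955101098; exp(-rT) = 0.9888130446
N(-d2) = 0.4514522992
Rho = -K*T*exp(-rT)*N(-d2) = -107.8100 * 0.2500 * 0.9888130446 * 0.4514522992 = -12.031648

Answer: Rho = -12.031648


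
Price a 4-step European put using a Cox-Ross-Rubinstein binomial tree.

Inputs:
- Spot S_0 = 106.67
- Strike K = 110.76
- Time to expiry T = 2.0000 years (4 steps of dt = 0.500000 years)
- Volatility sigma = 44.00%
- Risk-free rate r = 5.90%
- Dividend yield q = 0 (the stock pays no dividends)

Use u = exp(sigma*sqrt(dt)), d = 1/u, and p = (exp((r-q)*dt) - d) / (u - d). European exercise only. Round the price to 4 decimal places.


Answer: Price = V(0,0) = 20.2576

Derivation:
dt = T/N = 0.500000
u = exp(sigma*sqrt(dt)) = 1.364963; d = 1/u = 0.732621
p = (exp((r-q)*dt) - d) / (u - d) = 0.470187
Discount per step: exp(-r*dt) = 0.970931
Stock lattice S(k, i) with i counting down-moves:
  k=0: S(0,0) = 106.6700
  k=1: S(1,0) = 145.6006; S(1,1) = 78.1487
  k=2: S(2,0) = 198.7393; S(2,1) = 106.6700; S(2,2) = 57.2533
  k=3: S(3,0) = 271.2717; S(3,1) = 145.6006; S(3,2) = 78.1487; S(3,3) = 41.9450
  k=4: S(4,0) = 370.2757; S(4,1) = 198.7393; S(4,2) = 106.6700; S(4,3) = 57.2533; S(4,4) = 30.7298
Terminal payoffs V(N, i) = max(K - S_T, 0):
  V(4,0) = 0.000000; V(4,1) = 0.000000; V(4,2) = 4.090000; V(4,3) = 53.506660; V(4,4) = 80.030226
Backward induction: V(k, i) = exp(-r*dt) * [p * V(k+1, i) + (1-p) * V(k+1, i+1)].
  V(3,0) = exp(-r*dt) * [p*0.000000 + (1-p)*0.000000] = 0.000000
  V(3,1) = exp(-r*dt) * [p*0.000000 + (1-p)*4.090000] = 2.103946
  V(3,2) = exp(-r*dt) * [p*4.090000 + (1-p)*53.506660] = 29.391639
  V(3,3) = exp(-r*dt) * [p*53.506660 + (1-p)*80.030226] = 65.595314
  V(2,0) = exp(-r*dt) * [p*0.000000 + (1-p)*2.103946] = 1.082295
  V(2,1) = exp(-r*dt) * [p*2.103946 + (1-p)*29.391639] = 16.079908
  V(2,2) = exp(-r*dt) * [p*29.391639 + (1-p)*65.595314] = 47.160861
  V(1,0) = exp(-r*dt) * [p*1.082295 + (1-p)*16.079908] = 8.765789
  V(1,1) = exp(-r*dt) * [p*16.079908 + (1-p)*47.160861] = 31.600900
  V(0,0) = exp(-r*dt) * [p*8.765789 + (1-p)*31.600900] = 20.257635


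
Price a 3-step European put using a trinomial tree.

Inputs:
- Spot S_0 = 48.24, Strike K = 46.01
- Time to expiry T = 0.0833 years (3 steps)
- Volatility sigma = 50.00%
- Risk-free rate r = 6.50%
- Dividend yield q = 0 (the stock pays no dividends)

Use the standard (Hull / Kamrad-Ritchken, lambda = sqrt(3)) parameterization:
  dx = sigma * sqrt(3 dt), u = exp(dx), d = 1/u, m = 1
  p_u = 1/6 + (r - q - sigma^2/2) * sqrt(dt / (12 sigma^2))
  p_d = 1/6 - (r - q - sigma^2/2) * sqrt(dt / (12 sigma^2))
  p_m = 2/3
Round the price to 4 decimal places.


dt = T/N = 0.027767; dx = sigma*sqrt(3*dt) = 0.144309
u = exp(dx) = 1.155241; d = 1/u = 0.865620
p_u = 0.160894, p_m = 0.666667, p_d = 0.172439
Discount per step: exp(-r*dt) = 0.998197
Stock lattice S(k, j) with j the centered position index:
  k=0: S(0,+0) = 48.2400
  k=1: S(1,-1) = 41.7575; S(1,+0) = 48.2400; S(1,+1) = 55.7288
  k=2: S(2,-2) = 36.1462; S(2,-1) = 41.7575; S(2,+0) = 48.2400; S(2,+1) = 55.7288; S(2,+2) = 64.3802
  k=3: S(3,-3) = 31.2889; S(3,-2) = 36.1462; S(3,-1) = 41.7575; S(3,+0) = 48.2400; S(3,+1) = 55.7288; S(3,+2) = 64.3802; S(3,+3) = 74.3746
Terminal payoffs V(N, j) = max(K - S_T, 0):
  V(3,-3) = 14.721129; V(3,-2) = 9.863824; V(3,-1) = 4.252467; V(3,+0) = 0.000000; V(3,+1) = 0.000000; V(3,+2) = 0.000000; V(3,+3) = 0.000000
Backward induction: V(k, j) = exp(-r*dt) * [p_u * V(k+1, j+1) + p_m * V(k+1, j) + p_d * V(k+1, j-1)]
  V(2,-2) = exp(-r*dt) * [p_u*4.252467 + p_m*9.863824 + p_d*14.721129] = 9.780909
  V(2,-1) = exp(-r*dt) * [p_u*0.000000 + p_m*4.252467 + p_d*9.863824] = 4.527707
  V(2,+0) = exp(-r*dt) * [p_u*0.000000 + p_m*0.000000 + p_d*4.252467] = 0.731969
  V(2,+1) = exp(-r*dt) * [p_u*0.000000 + p_m*0.000000 + p_d*0.000000] = 0.000000
  V(2,+2) = exp(-r*dt) * [p_u*0.000000 + p_m*0.000000 + p_d*0.000000] = 0.000000
  V(1,-1) = exp(-r*dt) * [p_u*0.731969 + p_m*4.527707 + p_d*9.780909] = 4.814155
  V(1,+0) = exp(-r*dt) * [p_u*0.000000 + p_m*0.731969 + p_d*4.527707] = 1.266445
  V(1,+1) = exp(-r*dt) * [p_u*0.000000 + p_m*0.000000 + p_d*0.731969] = 0.125992
  V(0,+0) = exp(-r*dt) * [p_u*0.125992 + p_m*1.266445 + p_d*4.814155] = 1.691660

Answer: Price = V(0,0) = 1.6917


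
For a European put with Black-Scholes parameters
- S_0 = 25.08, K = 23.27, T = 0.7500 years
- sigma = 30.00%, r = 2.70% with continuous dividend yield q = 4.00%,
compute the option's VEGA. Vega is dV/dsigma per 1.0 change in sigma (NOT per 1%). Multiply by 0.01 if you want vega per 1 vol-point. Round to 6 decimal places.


Answer: Vega = 7.821132

Derivation:
d1 = 0.3806883648; d2 = 0.1208807437
phi(d1) = 0.3710567182; exp(-qT) = 0.9704455335; exp(-rT) = 0.9799536543
Vega = S * exp(-qT) * phi(d1) * sqrt(T) = 25.0800 * 0.9704455335 * 0.3710567182 * 0.8660254038 = 7.821132


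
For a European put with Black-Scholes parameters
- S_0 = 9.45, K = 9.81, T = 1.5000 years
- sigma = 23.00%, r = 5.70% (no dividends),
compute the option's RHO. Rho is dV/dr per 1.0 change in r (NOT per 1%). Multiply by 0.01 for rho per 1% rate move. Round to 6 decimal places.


Answer: Rho = -6.593173

Derivation:
d1 = 0.3116442061; d2 = 0.0299528857
phi(d1) = 0.3800320876; exp(-qT) = 1.0000000000; exp(-rT) = 0.9180531431
N(-d2) = 0.4880523140
Rho = -K*T*exp(-rT)*N(-d2) = -9.8100 * 1.5000 * 0.9180531431 * 0.4880523140 = -6.593173


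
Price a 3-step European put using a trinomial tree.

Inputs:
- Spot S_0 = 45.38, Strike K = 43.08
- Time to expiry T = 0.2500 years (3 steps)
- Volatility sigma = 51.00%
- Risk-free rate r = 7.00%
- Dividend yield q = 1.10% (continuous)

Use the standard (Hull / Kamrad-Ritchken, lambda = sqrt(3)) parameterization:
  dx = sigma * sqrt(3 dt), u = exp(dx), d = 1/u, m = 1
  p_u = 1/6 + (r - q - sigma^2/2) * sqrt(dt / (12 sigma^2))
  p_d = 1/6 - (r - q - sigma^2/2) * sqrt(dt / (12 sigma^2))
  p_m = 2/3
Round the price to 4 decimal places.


dt = T/N = 0.083333; dx = sigma*sqrt(3*dt) = 0.255000
u = exp(dx) = 1.290462; d = 1/u = 0.774916
p_u = 0.155057, p_m = 0.666667, p_d = 0.178276
Discount per step: exp(-r*dt) = 0.994184
Stock lattice S(k, j) with j the centered position index:
  k=0: S(0,+0) = 45.3800
  k=1: S(1,-1) = 35.1657; S(1,+0) = 45.3800; S(1,+1) = 58.5611
  k=2: S(2,-2) = 27.2505; S(2,-1) = 35.1657; S(2,+0) = 45.3800; S(2,+1) = 58.5611; S(2,+2) = 75.5709
  k=3: S(3,-3) = 21.1169; S(3,-2) = 27.2505; S(3,-1) = 35.1657; S(3,+0) = 45.3800; S(3,+1) = 58.5611; S(3,+2) = 75.5709; S(3,+3) = 97.5214
Terminal payoffs V(N, j) = max(K - S_T, 0):
  V(3,-3) = 21.963146; V(3,-2) = 15.829511; V(3,-1) = 7.914289; V(3,+0) = 0.000000; V(3,+1) = 0.000000; V(3,+2) = 0.000000; V(3,+3) = 0.000000
Backward induction: V(k, j) = exp(-r*dt) * [p_u * V(k+1, j+1) + p_m * V(k+1, j) + p_d * V(k+1, j-1)]
  V(2,-2) = exp(-r*dt) * [p_u*7.914289 + p_m*15.829511 + p_d*21.963146] = 15.604388
  V(2,-1) = exp(-r*dt) * [p_u*0.000000 + p_m*7.914289 + p_d*15.829511] = 8.051115
  V(2,+0) = exp(-r*dt) * [p_u*0.000000 + p_m*0.000000 + p_d*7.914289] = 1.402723
  V(2,+1) = exp(-r*dt) * [p_u*0.000000 + p_m*0.000000 + p_d*0.000000] = 0.000000
  V(2,+2) = exp(-r*dt) * [p_u*0.000000 + p_m*0.000000 + p_d*0.000000] = 0.000000
  V(1,-1) = exp(-r*dt) * [p_u*1.402723 + p_m*8.051115 + p_d*15.604388] = 8.318138
  V(1,+0) = exp(-r*dt) * [p_u*0.000000 + p_m*1.402723 + p_d*8.051115] = 2.356683
  V(1,+1) = exp(-r*dt) * [p_u*0.000000 + p_m*0.000000 + p_d*1.402723] = 0.248617
  V(0,+0) = exp(-r*dt) * [p_u*0.248617 + p_m*2.356683 + p_d*8.318138] = 3.074610

Answer: Price = V(0,0) = 3.0746


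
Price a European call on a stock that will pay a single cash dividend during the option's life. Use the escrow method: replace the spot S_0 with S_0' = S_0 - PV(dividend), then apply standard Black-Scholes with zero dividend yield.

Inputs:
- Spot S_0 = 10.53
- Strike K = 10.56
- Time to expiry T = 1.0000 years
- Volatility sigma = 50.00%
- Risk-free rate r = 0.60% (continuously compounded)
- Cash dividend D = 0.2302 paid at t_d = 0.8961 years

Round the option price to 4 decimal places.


Answer: Price = 1.9564

Derivation:
PV(D) = D * exp(-r * t_d) = 0.2302 * 0.99463783 = 0.22896563
S_0' = S_0 - PV(D) = 10.5300 - 0.22896563 = 10.30103437
d1 = (ln(S_0'/K) + (r + sigma^2/2)*T) / (sigma*sqrt(T)) = 0.21234207
d2 = d1 - sigma*sqrt(T) = -0.28765793
exp(-rT) = 0.99401796
N(d1) = 0.58407991; N(d2) = 0.38680430
C = S_0' * N(d1) - K * exp(-rT) * N(d2) = 10.30103437 * 0.58407991 - 10.5600 * 0.99401796 * 0.38680430 = 1.9564


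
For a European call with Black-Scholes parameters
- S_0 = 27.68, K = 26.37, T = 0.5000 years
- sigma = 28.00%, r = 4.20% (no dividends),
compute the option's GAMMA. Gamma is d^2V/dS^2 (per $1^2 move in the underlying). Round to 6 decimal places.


Answer: Gamma = 0.065787

Derivation:
d1 = 0.4499377542; d2 = 0.2519478554
phi(d1) = 0.3605370605; exp(-qT) = 1.0000000000; exp(-rT) = 0.9792189646
Gamma = exp(-qT) * phi(d1) / (S * sigma * sqrt(T)) = 1.0000000000 * 0.3605370605 / (27.6800 * 0.2800 * 0.7071067812) = 0.065787


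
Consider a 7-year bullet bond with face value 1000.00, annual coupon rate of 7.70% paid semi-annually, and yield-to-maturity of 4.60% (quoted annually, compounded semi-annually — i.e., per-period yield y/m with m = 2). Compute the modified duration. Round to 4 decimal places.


Coupon per period c = face * coupon_rate / m = 38.500000
Periods per year m = 2; per-period yield y/m = 0.023000
Number of cashflows N = 14
Cashflows (t years, CF_t, discount factor 1/(1+y/m)^(m*t), PV):
  t = 0.5000: CF_t = 38.500000, DF = 0.977517, PV = 37.634409
  t = 1.0000: CF_t = 38.500000, DF = 0.955540, PV = 36.788278
  t = 1.5000: CF_t = 38.500000, DF = 0.934056, PV = 35.961171
  t = 2.0000: CF_t = 38.500000, DF = 0.913056, PV = 35.152660
  t = 2.5000: CF_t = 38.500000, DF = 0.892528, PV = 34.362327
  t = 3.0000: CF_t = 38.500000, DF = 0.872461, PV = 33.589762
  t = 3.5000: CF_t = 38.500000, DF = 0.852846, PV = 32.834567
  t = 4.0000: CF_t = 38.500000, DF = 0.833671, PV = 32.096351
  t = 4.5000: CF_t = 38.500000, DF = 0.814928, PV = 31.374732
  t = 5.0000: CF_t = 38.500000, DF = 0.796606, PV = 30.669337
  t = 5.5000: CF_t = 38.500000, DF = 0.778696, PV = 29.979802
  t = 6.0000: CF_t = 38.500000, DF = 0.761189, PV = 29.305769
  t = 6.5000: CF_t = 38.500000, DF = 0.744075, PV = 28.646891
  t = 7.0000: CF_t = 1038.500000, DF = 0.727346, PV = 755.348948
Price P = sum_t PV_t = 1183.745004
First compute Macaulay numerator sum_t t * PV_t:
  t * PV_t at t = 0.5000: 18.817204
  t * PV_t at t = 1.0000: 36.788278
  t * PV_t at t = 1.5000: 53.941757
  t * PV_t at t = 2.0000: 70.305320
  t * PV_t at t = 2.5000: 85.905816
  t * PV_t at t = 3.0000: 100.769286
  t * PV_t at t = 3.5000: 114.920985
  t * PV_t at t = 4.0000: 128.385404
  t * PV_t at t = 4.5000: 141.186294
  t * PV_t at t = 5.0000: 153.346687
  t * PV_t at t = 5.5000: 164.888910
  t * PV_t at t = 6.0000: 175.834615
  t * PV_t at t = 6.5000: 186.204790
  t * PV_t at t = 7.0000: 5287.442639
Macaulay duration D = 6718.737985 / 1183.745004 = 5.675832
Modified duration = D / (1 + y/m) = 5.675832 / (1 + 0.023000) = 5.548223

Answer: Modified duration = 5.5482


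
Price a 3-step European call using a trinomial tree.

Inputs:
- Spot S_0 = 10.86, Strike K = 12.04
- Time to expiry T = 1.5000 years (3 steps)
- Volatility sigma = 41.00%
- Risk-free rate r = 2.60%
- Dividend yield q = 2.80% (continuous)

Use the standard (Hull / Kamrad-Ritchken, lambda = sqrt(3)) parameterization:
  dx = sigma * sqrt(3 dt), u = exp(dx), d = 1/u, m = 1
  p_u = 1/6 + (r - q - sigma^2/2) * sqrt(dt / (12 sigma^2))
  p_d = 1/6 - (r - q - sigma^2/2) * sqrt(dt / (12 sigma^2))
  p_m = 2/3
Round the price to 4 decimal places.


Answer: Price = V(0,0) = 1.5789

Derivation:
dt = T/N = 0.500000; dx = sigma*sqrt(3*dt) = 0.502145
u = exp(dx) = 1.652262; d = 1/u = 0.605231
p_u = 0.123825, p_m = 0.666667, p_d = 0.209508
Discount per step: exp(-r*dt) = 0.987084
Stock lattice S(k, j) with j the centered position index:
  k=0: S(0,+0) = 10.8600
  k=1: S(1,-1) = 6.5728; S(1,+0) = 10.8600; S(1,+1) = 17.9436
  k=2: S(2,-2) = 3.9781; S(2,-1) = 6.5728; S(2,+0) = 10.8600; S(2,+1) = 17.9436; S(2,+2) = 29.6475
  k=3: S(3,-3) = 2.4076; S(3,-2) = 3.9781; S(3,-1) = 6.5728; S(3,+0) = 10.8600; S(3,+1) = 17.9436; S(3,+2) = 29.6475; S(3,+3) = 48.9854
Terminal payoffs V(N, j) = max(S_T - K, 0):
  V(3,-3) = 0.000000; V(3,-2) = 0.000000; V(3,-1) = 0.000000; V(3,+0) = 0.000000; V(3,+1) = 5.903568; V(3,+2) = 17.607479; V(3,+3) = 36.945410
Backward induction: V(k, j) = exp(-r*dt) * [p_u * V(k+1, j+1) + p_m * V(k+1, j) + p_d * V(k+1, j-1)]
  V(2,-2) = exp(-r*dt) * [p_u*0.000000 + p_m*0.000000 + p_d*0.000000] = 0.000000
  V(2,-1) = exp(-r*dt) * [p_u*0.000000 + p_m*0.000000 + p_d*0.000000] = 0.000000
  V(2,+0) = exp(-r*dt) * [p_u*5.903568 + p_m*0.000000 + p_d*0.000000] = 0.721571
  V(2,+1) = exp(-r*dt) * [p_u*17.607479 + p_m*5.903568 + p_d*0.000000] = 6.036974
  V(2,+2) = exp(-r*dt) * [p_u*36.945410 + p_m*17.607479 + p_d*5.903568] = 17.323274
  V(1,-1) = exp(-r*dt) * [p_u*0.721571 + p_m*0.000000 + p_d*0.000000] = 0.088195
  V(1,+0) = exp(-r*dt) * [p_u*6.036974 + p_m*0.721571 + p_d*0.000000] = 1.212710
  V(1,+1) = exp(-r*dt) * [p_u*17.323274 + p_m*6.036974 + p_d*0.721571] = 6.239247
  V(0,+0) = exp(-r*dt) * [p_u*6.239247 + p_m*1.212710 + p_d*0.088195] = 1.578869


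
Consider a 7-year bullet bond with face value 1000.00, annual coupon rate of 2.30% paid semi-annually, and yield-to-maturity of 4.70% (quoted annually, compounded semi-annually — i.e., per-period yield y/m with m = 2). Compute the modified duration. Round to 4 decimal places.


Coupon per period c = face * coupon_rate / m = 11.500000
Periods per year m = 2; per-period yield y/m = 0.023500
Number of cashflows N = 14
Cashflows (t years, CF_t, discount factor 1/(1+y/m)^(m*t), PV):
  t = 0.5000: CF_t = 11.500000, DF = 0.977040, PV = 11.235955
  t = 1.0000: CF_t = 11.500000, DF = 0.954606, PV = 10.977973
  t = 1.5000: CF_t = 11.500000, DF = 0.932688, PV = 10.725914
  t = 2.0000: CF_t = 11.500000, DF = 0.911273, PV = 10.479642
  t = 2.5000: CF_t = 11.500000, DF = 0.890350, PV = 10.239025
  t = 3.0000: CF_t = 11.500000, DF = 0.869907, PV = 10.003933
  t = 3.5000: CF_t = 11.500000, DF = 0.849934, PV = 9.774238
  t = 4.0000: CF_t = 11.500000, DF = 0.830419, PV = 9.549817
  t = 4.5000: CF_t = 11.500000, DF = 0.811352, PV = 9.330549
  t = 5.0000: CF_t = 11.500000, DF = 0.792723, PV = 9.116316
  t = 5.5000: CF_t = 11.500000, DF = 0.774522, PV = 8.907001
  t = 6.0000: CF_t = 11.500000, DF = 0.756739, PV = 8.702493
  t = 6.5000: CF_t = 11.500000, DF = 0.739363, PV = 8.502680
  t = 7.0000: CF_t = 1011.500000, DF = 0.722387, PV = 730.694821
Price P = sum_t PV_t = 858.240357
First compute Macaulay numerator sum_t t * PV_t:
  t * PV_t at t = 0.5000: 5.617978
  t * PV_t at t = 1.0000: 10.977973
  t * PV_t at t = 1.5000: 16.088871
  t * PV_t at t = 2.0000: 20.959284
  t * PV_t at t = 2.5000: 25.597563
  t * PV_t at t = 3.0000: 30.011798
  t * PV_t at t = 3.5000: 34.209833
  t * PV_t at t = 4.0000: 38.199269
  t * PV_t at t = 4.5000: 41.987472
  t * PV_t at t = 5.0000: 45.581580
  t * PV_t at t = 5.5000: 48.988508
  t * PV_t at t = 6.0000: 52.214957
  t * PV_t at t = 6.5000: 55.267419
  t * PV_t at t = 7.0000: 5114.863746
Macaulay duration D = 5540.566251 / 858.240357 = 6.455728
Modified duration = D / (1 + y/m) = 6.455728 / (1 + 0.023500) = 6.307502

Answer: Modified duration = 6.3075


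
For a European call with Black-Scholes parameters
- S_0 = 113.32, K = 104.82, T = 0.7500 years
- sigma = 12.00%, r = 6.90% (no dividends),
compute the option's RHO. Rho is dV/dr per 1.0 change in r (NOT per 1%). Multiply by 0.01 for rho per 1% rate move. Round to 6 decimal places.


d1 = 1.3002032138; d2 = 1.1962801653
phi(d1) = 0.1713233227; exp(-qT) = 1.0000000000; exp(-rT) = 0.9495662287
N(d2) = 0.8842063768
Rho = K*T*exp(-rT)*N(d2) = 104.8200 * 0.7500 * 0.9495662287 * 0.8842063768 = 66.006138

Answer: Rho = 66.006138
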